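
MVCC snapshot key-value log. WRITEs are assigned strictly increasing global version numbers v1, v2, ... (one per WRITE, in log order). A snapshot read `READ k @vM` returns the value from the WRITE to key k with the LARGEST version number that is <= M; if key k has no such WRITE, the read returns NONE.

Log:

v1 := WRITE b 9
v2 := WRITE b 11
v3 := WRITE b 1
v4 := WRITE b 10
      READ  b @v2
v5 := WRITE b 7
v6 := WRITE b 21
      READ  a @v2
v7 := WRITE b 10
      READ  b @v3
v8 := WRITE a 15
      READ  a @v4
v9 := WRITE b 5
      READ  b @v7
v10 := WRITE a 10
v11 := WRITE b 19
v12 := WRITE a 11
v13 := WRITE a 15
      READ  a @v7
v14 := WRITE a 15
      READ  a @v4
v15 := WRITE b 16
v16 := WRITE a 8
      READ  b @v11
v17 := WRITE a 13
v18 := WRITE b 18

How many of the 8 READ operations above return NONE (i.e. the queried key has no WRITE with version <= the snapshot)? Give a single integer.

v1: WRITE b=9  (b history now [(1, 9)])
v2: WRITE b=11  (b history now [(1, 9), (2, 11)])
v3: WRITE b=1  (b history now [(1, 9), (2, 11), (3, 1)])
v4: WRITE b=10  (b history now [(1, 9), (2, 11), (3, 1), (4, 10)])
READ b @v2: history=[(1, 9), (2, 11), (3, 1), (4, 10)] -> pick v2 -> 11
v5: WRITE b=7  (b history now [(1, 9), (2, 11), (3, 1), (4, 10), (5, 7)])
v6: WRITE b=21  (b history now [(1, 9), (2, 11), (3, 1), (4, 10), (5, 7), (6, 21)])
READ a @v2: history=[] -> no version <= 2 -> NONE
v7: WRITE b=10  (b history now [(1, 9), (2, 11), (3, 1), (4, 10), (5, 7), (6, 21), (7, 10)])
READ b @v3: history=[(1, 9), (2, 11), (3, 1), (4, 10), (5, 7), (6, 21), (7, 10)] -> pick v3 -> 1
v8: WRITE a=15  (a history now [(8, 15)])
READ a @v4: history=[(8, 15)] -> no version <= 4 -> NONE
v9: WRITE b=5  (b history now [(1, 9), (2, 11), (3, 1), (4, 10), (5, 7), (6, 21), (7, 10), (9, 5)])
READ b @v7: history=[(1, 9), (2, 11), (3, 1), (4, 10), (5, 7), (6, 21), (7, 10), (9, 5)] -> pick v7 -> 10
v10: WRITE a=10  (a history now [(8, 15), (10, 10)])
v11: WRITE b=19  (b history now [(1, 9), (2, 11), (3, 1), (4, 10), (5, 7), (6, 21), (7, 10), (9, 5), (11, 19)])
v12: WRITE a=11  (a history now [(8, 15), (10, 10), (12, 11)])
v13: WRITE a=15  (a history now [(8, 15), (10, 10), (12, 11), (13, 15)])
READ a @v7: history=[(8, 15), (10, 10), (12, 11), (13, 15)] -> no version <= 7 -> NONE
v14: WRITE a=15  (a history now [(8, 15), (10, 10), (12, 11), (13, 15), (14, 15)])
READ a @v4: history=[(8, 15), (10, 10), (12, 11), (13, 15), (14, 15)] -> no version <= 4 -> NONE
v15: WRITE b=16  (b history now [(1, 9), (2, 11), (3, 1), (4, 10), (5, 7), (6, 21), (7, 10), (9, 5), (11, 19), (15, 16)])
v16: WRITE a=8  (a history now [(8, 15), (10, 10), (12, 11), (13, 15), (14, 15), (16, 8)])
READ b @v11: history=[(1, 9), (2, 11), (3, 1), (4, 10), (5, 7), (6, 21), (7, 10), (9, 5), (11, 19), (15, 16)] -> pick v11 -> 19
v17: WRITE a=13  (a history now [(8, 15), (10, 10), (12, 11), (13, 15), (14, 15), (16, 8), (17, 13)])
v18: WRITE b=18  (b history now [(1, 9), (2, 11), (3, 1), (4, 10), (5, 7), (6, 21), (7, 10), (9, 5), (11, 19), (15, 16), (18, 18)])
Read results in order: ['11', 'NONE', '1', 'NONE', '10', 'NONE', 'NONE', '19']
NONE count = 4

Answer: 4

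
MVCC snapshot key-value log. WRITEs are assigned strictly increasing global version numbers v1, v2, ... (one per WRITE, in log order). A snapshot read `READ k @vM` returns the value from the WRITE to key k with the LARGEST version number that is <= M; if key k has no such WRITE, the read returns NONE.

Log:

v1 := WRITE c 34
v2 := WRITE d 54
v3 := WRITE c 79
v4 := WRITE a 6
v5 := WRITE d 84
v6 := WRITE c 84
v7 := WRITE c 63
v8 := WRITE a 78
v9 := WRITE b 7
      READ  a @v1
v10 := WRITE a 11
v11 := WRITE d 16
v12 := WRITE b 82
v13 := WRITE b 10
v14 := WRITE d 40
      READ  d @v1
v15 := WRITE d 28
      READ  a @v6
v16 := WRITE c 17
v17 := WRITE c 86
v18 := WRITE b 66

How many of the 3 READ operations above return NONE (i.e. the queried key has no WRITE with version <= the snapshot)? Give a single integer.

v1: WRITE c=34  (c history now [(1, 34)])
v2: WRITE d=54  (d history now [(2, 54)])
v3: WRITE c=79  (c history now [(1, 34), (3, 79)])
v4: WRITE a=6  (a history now [(4, 6)])
v5: WRITE d=84  (d history now [(2, 54), (5, 84)])
v6: WRITE c=84  (c history now [(1, 34), (3, 79), (6, 84)])
v7: WRITE c=63  (c history now [(1, 34), (3, 79), (6, 84), (7, 63)])
v8: WRITE a=78  (a history now [(4, 6), (8, 78)])
v9: WRITE b=7  (b history now [(9, 7)])
READ a @v1: history=[(4, 6), (8, 78)] -> no version <= 1 -> NONE
v10: WRITE a=11  (a history now [(4, 6), (8, 78), (10, 11)])
v11: WRITE d=16  (d history now [(2, 54), (5, 84), (11, 16)])
v12: WRITE b=82  (b history now [(9, 7), (12, 82)])
v13: WRITE b=10  (b history now [(9, 7), (12, 82), (13, 10)])
v14: WRITE d=40  (d history now [(2, 54), (5, 84), (11, 16), (14, 40)])
READ d @v1: history=[(2, 54), (5, 84), (11, 16), (14, 40)] -> no version <= 1 -> NONE
v15: WRITE d=28  (d history now [(2, 54), (5, 84), (11, 16), (14, 40), (15, 28)])
READ a @v6: history=[(4, 6), (8, 78), (10, 11)] -> pick v4 -> 6
v16: WRITE c=17  (c history now [(1, 34), (3, 79), (6, 84), (7, 63), (16, 17)])
v17: WRITE c=86  (c history now [(1, 34), (3, 79), (6, 84), (7, 63), (16, 17), (17, 86)])
v18: WRITE b=66  (b history now [(9, 7), (12, 82), (13, 10), (18, 66)])
Read results in order: ['NONE', 'NONE', '6']
NONE count = 2

Answer: 2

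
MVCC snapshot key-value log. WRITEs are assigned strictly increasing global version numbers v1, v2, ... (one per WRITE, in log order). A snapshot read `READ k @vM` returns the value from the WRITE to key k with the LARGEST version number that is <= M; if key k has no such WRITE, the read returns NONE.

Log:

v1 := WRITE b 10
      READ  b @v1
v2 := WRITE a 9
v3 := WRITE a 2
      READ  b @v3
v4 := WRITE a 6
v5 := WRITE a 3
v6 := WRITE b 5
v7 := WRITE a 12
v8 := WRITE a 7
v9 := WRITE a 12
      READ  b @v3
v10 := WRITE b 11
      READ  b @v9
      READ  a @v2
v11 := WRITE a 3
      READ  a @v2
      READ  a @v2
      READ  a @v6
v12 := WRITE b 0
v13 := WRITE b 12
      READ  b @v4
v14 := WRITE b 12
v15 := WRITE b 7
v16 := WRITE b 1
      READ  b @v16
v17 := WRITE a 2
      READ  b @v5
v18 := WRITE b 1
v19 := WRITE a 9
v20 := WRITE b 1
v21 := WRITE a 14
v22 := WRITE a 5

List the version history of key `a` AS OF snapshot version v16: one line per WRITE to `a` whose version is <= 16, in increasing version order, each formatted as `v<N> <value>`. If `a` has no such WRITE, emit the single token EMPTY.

Answer: v2 9
v3 2
v4 6
v5 3
v7 12
v8 7
v9 12
v11 3

Derivation:
Scan writes for key=a with version <= 16:
  v1 WRITE b 10 -> skip
  v2 WRITE a 9 -> keep
  v3 WRITE a 2 -> keep
  v4 WRITE a 6 -> keep
  v5 WRITE a 3 -> keep
  v6 WRITE b 5 -> skip
  v7 WRITE a 12 -> keep
  v8 WRITE a 7 -> keep
  v9 WRITE a 12 -> keep
  v10 WRITE b 11 -> skip
  v11 WRITE a 3 -> keep
  v12 WRITE b 0 -> skip
  v13 WRITE b 12 -> skip
  v14 WRITE b 12 -> skip
  v15 WRITE b 7 -> skip
  v16 WRITE b 1 -> skip
  v17 WRITE a 2 -> drop (> snap)
  v18 WRITE b 1 -> skip
  v19 WRITE a 9 -> drop (> snap)
  v20 WRITE b 1 -> skip
  v21 WRITE a 14 -> drop (> snap)
  v22 WRITE a 5 -> drop (> snap)
Collected: [(2, 9), (3, 2), (4, 6), (5, 3), (7, 12), (8, 7), (9, 12), (11, 3)]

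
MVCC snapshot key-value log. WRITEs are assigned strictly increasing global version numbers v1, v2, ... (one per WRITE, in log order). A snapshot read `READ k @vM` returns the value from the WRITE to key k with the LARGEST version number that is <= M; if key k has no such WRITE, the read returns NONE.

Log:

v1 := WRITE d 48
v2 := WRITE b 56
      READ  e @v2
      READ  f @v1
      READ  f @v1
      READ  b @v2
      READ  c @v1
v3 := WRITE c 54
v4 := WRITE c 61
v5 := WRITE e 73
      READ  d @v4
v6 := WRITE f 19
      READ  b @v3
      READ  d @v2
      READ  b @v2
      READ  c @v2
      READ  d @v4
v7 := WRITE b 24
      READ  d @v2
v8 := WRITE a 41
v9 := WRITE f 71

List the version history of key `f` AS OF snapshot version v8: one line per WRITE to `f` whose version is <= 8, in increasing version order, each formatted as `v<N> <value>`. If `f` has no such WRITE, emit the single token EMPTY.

Answer: v6 19

Derivation:
Scan writes for key=f with version <= 8:
  v1 WRITE d 48 -> skip
  v2 WRITE b 56 -> skip
  v3 WRITE c 54 -> skip
  v4 WRITE c 61 -> skip
  v5 WRITE e 73 -> skip
  v6 WRITE f 19 -> keep
  v7 WRITE b 24 -> skip
  v8 WRITE a 41 -> skip
  v9 WRITE f 71 -> drop (> snap)
Collected: [(6, 19)]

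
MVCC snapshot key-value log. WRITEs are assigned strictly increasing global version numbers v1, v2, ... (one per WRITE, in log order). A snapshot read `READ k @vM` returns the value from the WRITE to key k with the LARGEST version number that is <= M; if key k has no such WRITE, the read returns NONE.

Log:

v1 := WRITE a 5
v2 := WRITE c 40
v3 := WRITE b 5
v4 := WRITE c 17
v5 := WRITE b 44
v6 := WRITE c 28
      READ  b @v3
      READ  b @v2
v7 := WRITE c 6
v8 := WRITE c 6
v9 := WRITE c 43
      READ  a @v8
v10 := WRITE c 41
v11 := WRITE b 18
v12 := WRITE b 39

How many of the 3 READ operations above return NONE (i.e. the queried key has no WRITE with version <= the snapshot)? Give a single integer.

Answer: 1

Derivation:
v1: WRITE a=5  (a history now [(1, 5)])
v2: WRITE c=40  (c history now [(2, 40)])
v3: WRITE b=5  (b history now [(3, 5)])
v4: WRITE c=17  (c history now [(2, 40), (4, 17)])
v5: WRITE b=44  (b history now [(3, 5), (5, 44)])
v6: WRITE c=28  (c history now [(2, 40), (4, 17), (6, 28)])
READ b @v3: history=[(3, 5), (5, 44)] -> pick v3 -> 5
READ b @v2: history=[(3, 5), (5, 44)] -> no version <= 2 -> NONE
v7: WRITE c=6  (c history now [(2, 40), (4, 17), (6, 28), (7, 6)])
v8: WRITE c=6  (c history now [(2, 40), (4, 17), (6, 28), (7, 6), (8, 6)])
v9: WRITE c=43  (c history now [(2, 40), (4, 17), (6, 28), (7, 6), (8, 6), (9, 43)])
READ a @v8: history=[(1, 5)] -> pick v1 -> 5
v10: WRITE c=41  (c history now [(2, 40), (4, 17), (6, 28), (7, 6), (8, 6), (9, 43), (10, 41)])
v11: WRITE b=18  (b history now [(3, 5), (5, 44), (11, 18)])
v12: WRITE b=39  (b history now [(3, 5), (5, 44), (11, 18), (12, 39)])
Read results in order: ['5', 'NONE', '5']
NONE count = 1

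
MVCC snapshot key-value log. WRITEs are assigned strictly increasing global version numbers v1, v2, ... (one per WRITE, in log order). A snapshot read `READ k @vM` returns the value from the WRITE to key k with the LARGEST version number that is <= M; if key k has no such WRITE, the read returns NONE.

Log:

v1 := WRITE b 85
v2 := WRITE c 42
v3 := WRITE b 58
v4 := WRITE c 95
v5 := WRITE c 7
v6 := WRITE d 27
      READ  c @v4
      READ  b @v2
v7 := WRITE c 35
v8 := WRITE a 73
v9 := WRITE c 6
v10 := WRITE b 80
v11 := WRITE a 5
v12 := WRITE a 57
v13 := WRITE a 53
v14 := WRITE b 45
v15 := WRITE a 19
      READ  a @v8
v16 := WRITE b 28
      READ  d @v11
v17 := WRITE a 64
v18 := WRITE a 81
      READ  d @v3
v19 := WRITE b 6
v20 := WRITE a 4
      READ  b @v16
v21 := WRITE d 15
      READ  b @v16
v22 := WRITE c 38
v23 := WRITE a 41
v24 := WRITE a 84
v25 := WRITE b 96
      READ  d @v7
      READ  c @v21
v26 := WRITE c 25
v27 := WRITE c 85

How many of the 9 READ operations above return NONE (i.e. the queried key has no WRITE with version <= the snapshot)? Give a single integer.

v1: WRITE b=85  (b history now [(1, 85)])
v2: WRITE c=42  (c history now [(2, 42)])
v3: WRITE b=58  (b history now [(1, 85), (3, 58)])
v4: WRITE c=95  (c history now [(2, 42), (4, 95)])
v5: WRITE c=7  (c history now [(2, 42), (4, 95), (5, 7)])
v6: WRITE d=27  (d history now [(6, 27)])
READ c @v4: history=[(2, 42), (4, 95), (5, 7)] -> pick v4 -> 95
READ b @v2: history=[(1, 85), (3, 58)] -> pick v1 -> 85
v7: WRITE c=35  (c history now [(2, 42), (4, 95), (5, 7), (7, 35)])
v8: WRITE a=73  (a history now [(8, 73)])
v9: WRITE c=6  (c history now [(2, 42), (4, 95), (5, 7), (7, 35), (9, 6)])
v10: WRITE b=80  (b history now [(1, 85), (3, 58), (10, 80)])
v11: WRITE a=5  (a history now [(8, 73), (11, 5)])
v12: WRITE a=57  (a history now [(8, 73), (11, 5), (12, 57)])
v13: WRITE a=53  (a history now [(8, 73), (11, 5), (12, 57), (13, 53)])
v14: WRITE b=45  (b history now [(1, 85), (3, 58), (10, 80), (14, 45)])
v15: WRITE a=19  (a history now [(8, 73), (11, 5), (12, 57), (13, 53), (15, 19)])
READ a @v8: history=[(8, 73), (11, 5), (12, 57), (13, 53), (15, 19)] -> pick v8 -> 73
v16: WRITE b=28  (b history now [(1, 85), (3, 58), (10, 80), (14, 45), (16, 28)])
READ d @v11: history=[(6, 27)] -> pick v6 -> 27
v17: WRITE a=64  (a history now [(8, 73), (11, 5), (12, 57), (13, 53), (15, 19), (17, 64)])
v18: WRITE a=81  (a history now [(8, 73), (11, 5), (12, 57), (13, 53), (15, 19), (17, 64), (18, 81)])
READ d @v3: history=[(6, 27)] -> no version <= 3 -> NONE
v19: WRITE b=6  (b history now [(1, 85), (3, 58), (10, 80), (14, 45), (16, 28), (19, 6)])
v20: WRITE a=4  (a history now [(8, 73), (11, 5), (12, 57), (13, 53), (15, 19), (17, 64), (18, 81), (20, 4)])
READ b @v16: history=[(1, 85), (3, 58), (10, 80), (14, 45), (16, 28), (19, 6)] -> pick v16 -> 28
v21: WRITE d=15  (d history now [(6, 27), (21, 15)])
READ b @v16: history=[(1, 85), (3, 58), (10, 80), (14, 45), (16, 28), (19, 6)] -> pick v16 -> 28
v22: WRITE c=38  (c history now [(2, 42), (4, 95), (5, 7), (7, 35), (9, 6), (22, 38)])
v23: WRITE a=41  (a history now [(8, 73), (11, 5), (12, 57), (13, 53), (15, 19), (17, 64), (18, 81), (20, 4), (23, 41)])
v24: WRITE a=84  (a history now [(8, 73), (11, 5), (12, 57), (13, 53), (15, 19), (17, 64), (18, 81), (20, 4), (23, 41), (24, 84)])
v25: WRITE b=96  (b history now [(1, 85), (3, 58), (10, 80), (14, 45), (16, 28), (19, 6), (25, 96)])
READ d @v7: history=[(6, 27), (21, 15)] -> pick v6 -> 27
READ c @v21: history=[(2, 42), (4, 95), (5, 7), (7, 35), (9, 6), (22, 38)] -> pick v9 -> 6
v26: WRITE c=25  (c history now [(2, 42), (4, 95), (5, 7), (7, 35), (9, 6), (22, 38), (26, 25)])
v27: WRITE c=85  (c history now [(2, 42), (4, 95), (5, 7), (7, 35), (9, 6), (22, 38), (26, 25), (27, 85)])
Read results in order: ['95', '85', '73', '27', 'NONE', '28', '28', '27', '6']
NONE count = 1

Answer: 1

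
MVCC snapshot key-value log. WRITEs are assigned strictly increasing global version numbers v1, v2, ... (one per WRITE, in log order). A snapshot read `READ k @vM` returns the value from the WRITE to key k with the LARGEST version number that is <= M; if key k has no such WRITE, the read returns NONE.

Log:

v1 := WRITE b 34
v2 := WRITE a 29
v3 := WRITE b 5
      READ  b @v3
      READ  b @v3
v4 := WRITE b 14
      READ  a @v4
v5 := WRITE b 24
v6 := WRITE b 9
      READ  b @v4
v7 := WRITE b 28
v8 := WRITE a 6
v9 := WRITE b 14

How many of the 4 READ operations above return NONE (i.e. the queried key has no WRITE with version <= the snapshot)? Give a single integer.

Answer: 0

Derivation:
v1: WRITE b=34  (b history now [(1, 34)])
v2: WRITE a=29  (a history now [(2, 29)])
v3: WRITE b=5  (b history now [(1, 34), (3, 5)])
READ b @v3: history=[(1, 34), (3, 5)] -> pick v3 -> 5
READ b @v3: history=[(1, 34), (3, 5)] -> pick v3 -> 5
v4: WRITE b=14  (b history now [(1, 34), (3, 5), (4, 14)])
READ a @v4: history=[(2, 29)] -> pick v2 -> 29
v5: WRITE b=24  (b history now [(1, 34), (3, 5), (4, 14), (5, 24)])
v6: WRITE b=9  (b history now [(1, 34), (3, 5), (4, 14), (5, 24), (6, 9)])
READ b @v4: history=[(1, 34), (3, 5), (4, 14), (5, 24), (6, 9)] -> pick v4 -> 14
v7: WRITE b=28  (b history now [(1, 34), (3, 5), (4, 14), (5, 24), (6, 9), (7, 28)])
v8: WRITE a=6  (a history now [(2, 29), (8, 6)])
v9: WRITE b=14  (b history now [(1, 34), (3, 5), (4, 14), (5, 24), (6, 9), (7, 28), (9, 14)])
Read results in order: ['5', '5', '29', '14']
NONE count = 0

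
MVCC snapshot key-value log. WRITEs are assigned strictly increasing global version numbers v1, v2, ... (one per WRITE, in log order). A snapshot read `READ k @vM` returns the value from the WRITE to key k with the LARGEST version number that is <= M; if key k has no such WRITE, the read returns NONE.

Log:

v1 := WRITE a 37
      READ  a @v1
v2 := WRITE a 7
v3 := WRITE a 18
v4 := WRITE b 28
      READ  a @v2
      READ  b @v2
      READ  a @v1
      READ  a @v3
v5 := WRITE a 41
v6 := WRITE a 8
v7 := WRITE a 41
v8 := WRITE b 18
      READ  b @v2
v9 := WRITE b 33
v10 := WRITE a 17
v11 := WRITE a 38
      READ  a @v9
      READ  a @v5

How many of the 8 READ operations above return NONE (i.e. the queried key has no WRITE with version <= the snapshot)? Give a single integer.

v1: WRITE a=37  (a history now [(1, 37)])
READ a @v1: history=[(1, 37)] -> pick v1 -> 37
v2: WRITE a=7  (a history now [(1, 37), (2, 7)])
v3: WRITE a=18  (a history now [(1, 37), (2, 7), (3, 18)])
v4: WRITE b=28  (b history now [(4, 28)])
READ a @v2: history=[(1, 37), (2, 7), (3, 18)] -> pick v2 -> 7
READ b @v2: history=[(4, 28)] -> no version <= 2 -> NONE
READ a @v1: history=[(1, 37), (2, 7), (3, 18)] -> pick v1 -> 37
READ a @v3: history=[(1, 37), (2, 7), (3, 18)] -> pick v3 -> 18
v5: WRITE a=41  (a history now [(1, 37), (2, 7), (3, 18), (5, 41)])
v6: WRITE a=8  (a history now [(1, 37), (2, 7), (3, 18), (5, 41), (6, 8)])
v7: WRITE a=41  (a history now [(1, 37), (2, 7), (3, 18), (5, 41), (6, 8), (7, 41)])
v8: WRITE b=18  (b history now [(4, 28), (8, 18)])
READ b @v2: history=[(4, 28), (8, 18)] -> no version <= 2 -> NONE
v9: WRITE b=33  (b history now [(4, 28), (8, 18), (9, 33)])
v10: WRITE a=17  (a history now [(1, 37), (2, 7), (3, 18), (5, 41), (6, 8), (7, 41), (10, 17)])
v11: WRITE a=38  (a history now [(1, 37), (2, 7), (3, 18), (5, 41), (6, 8), (7, 41), (10, 17), (11, 38)])
READ a @v9: history=[(1, 37), (2, 7), (3, 18), (5, 41), (6, 8), (7, 41), (10, 17), (11, 38)] -> pick v7 -> 41
READ a @v5: history=[(1, 37), (2, 7), (3, 18), (5, 41), (6, 8), (7, 41), (10, 17), (11, 38)] -> pick v5 -> 41
Read results in order: ['37', '7', 'NONE', '37', '18', 'NONE', '41', '41']
NONE count = 2

Answer: 2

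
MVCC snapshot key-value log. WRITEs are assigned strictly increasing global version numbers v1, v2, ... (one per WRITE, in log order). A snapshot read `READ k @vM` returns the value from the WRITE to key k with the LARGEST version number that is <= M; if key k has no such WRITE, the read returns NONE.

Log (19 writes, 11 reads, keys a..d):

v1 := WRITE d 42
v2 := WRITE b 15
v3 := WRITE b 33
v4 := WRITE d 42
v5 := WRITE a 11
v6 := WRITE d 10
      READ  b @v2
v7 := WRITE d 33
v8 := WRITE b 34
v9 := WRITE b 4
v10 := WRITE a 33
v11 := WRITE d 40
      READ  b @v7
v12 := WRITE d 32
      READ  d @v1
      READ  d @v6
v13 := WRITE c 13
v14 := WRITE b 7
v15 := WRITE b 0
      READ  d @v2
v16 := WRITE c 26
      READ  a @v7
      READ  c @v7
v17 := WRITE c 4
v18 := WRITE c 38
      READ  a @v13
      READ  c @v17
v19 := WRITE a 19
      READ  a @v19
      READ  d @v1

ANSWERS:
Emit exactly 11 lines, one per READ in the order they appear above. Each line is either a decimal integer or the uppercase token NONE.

Answer: 15
33
42
10
42
11
NONE
33
4
19
42

Derivation:
v1: WRITE d=42  (d history now [(1, 42)])
v2: WRITE b=15  (b history now [(2, 15)])
v3: WRITE b=33  (b history now [(2, 15), (3, 33)])
v4: WRITE d=42  (d history now [(1, 42), (4, 42)])
v5: WRITE a=11  (a history now [(5, 11)])
v6: WRITE d=10  (d history now [(1, 42), (4, 42), (6, 10)])
READ b @v2: history=[(2, 15), (3, 33)] -> pick v2 -> 15
v7: WRITE d=33  (d history now [(1, 42), (4, 42), (6, 10), (7, 33)])
v8: WRITE b=34  (b history now [(2, 15), (3, 33), (8, 34)])
v9: WRITE b=4  (b history now [(2, 15), (3, 33), (8, 34), (9, 4)])
v10: WRITE a=33  (a history now [(5, 11), (10, 33)])
v11: WRITE d=40  (d history now [(1, 42), (4, 42), (6, 10), (7, 33), (11, 40)])
READ b @v7: history=[(2, 15), (3, 33), (8, 34), (9, 4)] -> pick v3 -> 33
v12: WRITE d=32  (d history now [(1, 42), (4, 42), (6, 10), (7, 33), (11, 40), (12, 32)])
READ d @v1: history=[(1, 42), (4, 42), (6, 10), (7, 33), (11, 40), (12, 32)] -> pick v1 -> 42
READ d @v6: history=[(1, 42), (4, 42), (6, 10), (7, 33), (11, 40), (12, 32)] -> pick v6 -> 10
v13: WRITE c=13  (c history now [(13, 13)])
v14: WRITE b=7  (b history now [(2, 15), (3, 33), (8, 34), (9, 4), (14, 7)])
v15: WRITE b=0  (b history now [(2, 15), (3, 33), (8, 34), (9, 4), (14, 7), (15, 0)])
READ d @v2: history=[(1, 42), (4, 42), (6, 10), (7, 33), (11, 40), (12, 32)] -> pick v1 -> 42
v16: WRITE c=26  (c history now [(13, 13), (16, 26)])
READ a @v7: history=[(5, 11), (10, 33)] -> pick v5 -> 11
READ c @v7: history=[(13, 13), (16, 26)] -> no version <= 7 -> NONE
v17: WRITE c=4  (c history now [(13, 13), (16, 26), (17, 4)])
v18: WRITE c=38  (c history now [(13, 13), (16, 26), (17, 4), (18, 38)])
READ a @v13: history=[(5, 11), (10, 33)] -> pick v10 -> 33
READ c @v17: history=[(13, 13), (16, 26), (17, 4), (18, 38)] -> pick v17 -> 4
v19: WRITE a=19  (a history now [(5, 11), (10, 33), (19, 19)])
READ a @v19: history=[(5, 11), (10, 33), (19, 19)] -> pick v19 -> 19
READ d @v1: history=[(1, 42), (4, 42), (6, 10), (7, 33), (11, 40), (12, 32)] -> pick v1 -> 42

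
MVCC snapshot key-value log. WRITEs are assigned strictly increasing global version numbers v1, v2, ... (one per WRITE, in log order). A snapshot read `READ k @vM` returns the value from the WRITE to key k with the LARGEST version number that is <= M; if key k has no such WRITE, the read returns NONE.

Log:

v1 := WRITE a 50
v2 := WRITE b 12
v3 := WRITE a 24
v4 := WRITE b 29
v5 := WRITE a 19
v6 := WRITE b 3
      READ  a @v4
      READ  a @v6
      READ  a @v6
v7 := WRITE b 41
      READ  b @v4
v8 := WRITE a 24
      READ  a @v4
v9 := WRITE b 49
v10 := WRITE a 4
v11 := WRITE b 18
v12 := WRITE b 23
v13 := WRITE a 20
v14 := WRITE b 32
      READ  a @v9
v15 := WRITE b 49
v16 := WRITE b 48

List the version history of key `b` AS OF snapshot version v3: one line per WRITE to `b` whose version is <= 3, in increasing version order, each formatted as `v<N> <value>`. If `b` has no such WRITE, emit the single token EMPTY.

Scan writes for key=b with version <= 3:
  v1 WRITE a 50 -> skip
  v2 WRITE b 12 -> keep
  v3 WRITE a 24 -> skip
  v4 WRITE b 29 -> drop (> snap)
  v5 WRITE a 19 -> skip
  v6 WRITE b 3 -> drop (> snap)
  v7 WRITE b 41 -> drop (> snap)
  v8 WRITE a 24 -> skip
  v9 WRITE b 49 -> drop (> snap)
  v10 WRITE a 4 -> skip
  v11 WRITE b 18 -> drop (> snap)
  v12 WRITE b 23 -> drop (> snap)
  v13 WRITE a 20 -> skip
  v14 WRITE b 32 -> drop (> snap)
  v15 WRITE b 49 -> drop (> snap)
  v16 WRITE b 48 -> drop (> snap)
Collected: [(2, 12)]

Answer: v2 12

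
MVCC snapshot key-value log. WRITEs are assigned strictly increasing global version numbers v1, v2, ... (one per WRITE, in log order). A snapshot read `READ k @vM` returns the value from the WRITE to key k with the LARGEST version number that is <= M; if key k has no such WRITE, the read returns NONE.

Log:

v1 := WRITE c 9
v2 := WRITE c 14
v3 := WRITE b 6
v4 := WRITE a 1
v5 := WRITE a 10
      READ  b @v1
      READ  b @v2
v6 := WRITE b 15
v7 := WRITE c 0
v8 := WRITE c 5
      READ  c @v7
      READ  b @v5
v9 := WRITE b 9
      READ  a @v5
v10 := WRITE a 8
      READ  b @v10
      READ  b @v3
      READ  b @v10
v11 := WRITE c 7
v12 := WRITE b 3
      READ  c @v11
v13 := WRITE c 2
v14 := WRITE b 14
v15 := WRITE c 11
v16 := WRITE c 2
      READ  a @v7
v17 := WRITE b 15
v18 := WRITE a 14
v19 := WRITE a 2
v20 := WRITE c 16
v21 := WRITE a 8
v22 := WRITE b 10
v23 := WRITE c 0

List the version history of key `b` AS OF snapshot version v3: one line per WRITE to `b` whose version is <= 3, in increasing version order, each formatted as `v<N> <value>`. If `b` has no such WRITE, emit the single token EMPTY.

Scan writes for key=b with version <= 3:
  v1 WRITE c 9 -> skip
  v2 WRITE c 14 -> skip
  v3 WRITE b 6 -> keep
  v4 WRITE a 1 -> skip
  v5 WRITE a 10 -> skip
  v6 WRITE b 15 -> drop (> snap)
  v7 WRITE c 0 -> skip
  v8 WRITE c 5 -> skip
  v9 WRITE b 9 -> drop (> snap)
  v10 WRITE a 8 -> skip
  v11 WRITE c 7 -> skip
  v12 WRITE b 3 -> drop (> snap)
  v13 WRITE c 2 -> skip
  v14 WRITE b 14 -> drop (> snap)
  v15 WRITE c 11 -> skip
  v16 WRITE c 2 -> skip
  v17 WRITE b 15 -> drop (> snap)
  v18 WRITE a 14 -> skip
  v19 WRITE a 2 -> skip
  v20 WRITE c 16 -> skip
  v21 WRITE a 8 -> skip
  v22 WRITE b 10 -> drop (> snap)
  v23 WRITE c 0 -> skip
Collected: [(3, 6)]

Answer: v3 6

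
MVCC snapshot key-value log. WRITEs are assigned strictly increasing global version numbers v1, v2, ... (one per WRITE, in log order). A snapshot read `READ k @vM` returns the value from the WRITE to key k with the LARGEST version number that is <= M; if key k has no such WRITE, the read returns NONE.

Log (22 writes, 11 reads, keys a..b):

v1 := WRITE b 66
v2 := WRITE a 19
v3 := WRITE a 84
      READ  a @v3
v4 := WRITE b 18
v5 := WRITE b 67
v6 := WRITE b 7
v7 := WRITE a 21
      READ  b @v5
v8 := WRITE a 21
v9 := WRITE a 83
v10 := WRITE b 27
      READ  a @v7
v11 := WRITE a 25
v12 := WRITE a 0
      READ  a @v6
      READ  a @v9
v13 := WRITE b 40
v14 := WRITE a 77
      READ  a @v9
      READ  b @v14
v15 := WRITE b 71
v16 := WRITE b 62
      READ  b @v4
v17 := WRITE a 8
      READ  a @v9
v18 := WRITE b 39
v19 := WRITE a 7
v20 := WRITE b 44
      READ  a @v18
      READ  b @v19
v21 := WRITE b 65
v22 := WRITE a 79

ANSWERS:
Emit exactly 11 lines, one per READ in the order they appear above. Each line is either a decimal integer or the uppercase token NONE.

Answer: 84
67
21
84
83
83
40
18
83
8
39

Derivation:
v1: WRITE b=66  (b history now [(1, 66)])
v2: WRITE a=19  (a history now [(2, 19)])
v3: WRITE a=84  (a history now [(2, 19), (3, 84)])
READ a @v3: history=[(2, 19), (3, 84)] -> pick v3 -> 84
v4: WRITE b=18  (b history now [(1, 66), (4, 18)])
v5: WRITE b=67  (b history now [(1, 66), (4, 18), (5, 67)])
v6: WRITE b=7  (b history now [(1, 66), (4, 18), (5, 67), (6, 7)])
v7: WRITE a=21  (a history now [(2, 19), (3, 84), (7, 21)])
READ b @v5: history=[(1, 66), (4, 18), (5, 67), (6, 7)] -> pick v5 -> 67
v8: WRITE a=21  (a history now [(2, 19), (3, 84), (7, 21), (8, 21)])
v9: WRITE a=83  (a history now [(2, 19), (3, 84), (7, 21), (8, 21), (9, 83)])
v10: WRITE b=27  (b history now [(1, 66), (4, 18), (5, 67), (6, 7), (10, 27)])
READ a @v7: history=[(2, 19), (3, 84), (7, 21), (8, 21), (9, 83)] -> pick v7 -> 21
v11: WRITE a=25  (a history now [(2, 19), (3, 84), (7, 21), (8, 21), (9, 83), (11, 25)])
v12: WRITE a=0  (a history now [(2, 19), (3, 84), (7, 21), (8, 21), (9, 83), (11, 25), (12, 0)])
READ a @v6: history=[(2, 19), (3, 84), (7, 21), (8, 21), (9, 83), (11, 25), (12, 0)] -> pick v3 -> 84
READ a @v9: history=[(2, 19), (3, 84), (7, 21), (8, 21), (9, 83), (11, 25), (12, 0)] -> pick v9 -> 83
v13: WRITE b=40  (b history now [(1, 66), (4, 18), (5, 67), (6, 7), (10, 27), (13, 40)])
v14: WRITE a=77  (a history now [(2, 19), (3, 84), (7, 21), (8, 21), (9, 83), (11, 25), (12, 0), (14, 77)])
READ a @v9: history=[(2, 19), (3, 84), (7, 21), (8, 21), (9, 83), (11, 25), (12, 0), (14, 77)] -> pick v9 -> 83
READ b @v14: history=[(1, 66), (4, 18), (5, 67), (6, 7), (10, 27), (13, 40)] -> pick v13 -> 40
v15: WRITE b=71  (b history now [(1, 66), (4, 18), (5, 67), (6, 7), (10, 27), (13, 40), (15, 71)])
v16: WRITE b=62  (b history now [(1, 66), (4, 18), (5, 67), (6, 7), (10, 27), (13, 40), (15, 71), (16, 62)])
READ b @v4: history=[(1, 66), (4, 18), (5, 67), (6, 7), (10, 27), (13, 40), (15, 71), (16, 62)] -> pick v4 -> 18
v17: WRITE a=8  (a history now [(2, 19), (3, 84), (7, 21), (8, 21), (9, 83), (11, 25), (12, 0), (14, 77), (17, 8)])
READ a @v9: history=[(2, 19), (3, 84), (7, 21), (8, 21), (9, 83), (11, 25), (12, 0), (14, 77), (17, 8)] -> pick v9 -> 83
v18: WRITE b=39  (b history now [(1, 66), (4, 18), (5, 67), (6, 7), (10, 27), (13, 40), (15, 71), (16, 62), (18, 39)])
v19: WRITE a=7  (a history now [(2, 19), (3, 84), (7, 21), (8, 21), (9, 83), (11, 25), (12, 0), (14, 77), (17, 8), (19, 7)])
v20: WRITE b=44  (b history now [(1, 66), (4, 18), (5, 67), (6, 7), (10, 27), (13, 40), (15, 71), (16, 62), (18, 39), (20, 44)])
READ a @v18: history=[(2, 19), (3, 84), (7, 21), (8, 21), (9, 83), (11, 25), (12, 0), (14, 77), (17, 8), (19, 7)] -> pick v17 -> 8
READ b @v19: history=[(1, 66), (4, 18), (5, 67), (6, 7), (10, 27), (13, 40), (15, 71), (16, 62), (18, 39), (20, 44)] -> pick v18 -> 39
v21: WRITE b=65  (b history now [(1, 66), (4, 18), (5, 67), (6, 7), (10, 27), (13, 40), (15, 71), (16, 62), (18, 39), (20, 44), (21, 65)])
v22: WRITE a=79  (a history now [(2, 19), (3, 84), (7, 21), (8, 21), (9, 83), (11, 25), (12, 0), (14, 77), (17, 8), (19, 7), (22, 79)])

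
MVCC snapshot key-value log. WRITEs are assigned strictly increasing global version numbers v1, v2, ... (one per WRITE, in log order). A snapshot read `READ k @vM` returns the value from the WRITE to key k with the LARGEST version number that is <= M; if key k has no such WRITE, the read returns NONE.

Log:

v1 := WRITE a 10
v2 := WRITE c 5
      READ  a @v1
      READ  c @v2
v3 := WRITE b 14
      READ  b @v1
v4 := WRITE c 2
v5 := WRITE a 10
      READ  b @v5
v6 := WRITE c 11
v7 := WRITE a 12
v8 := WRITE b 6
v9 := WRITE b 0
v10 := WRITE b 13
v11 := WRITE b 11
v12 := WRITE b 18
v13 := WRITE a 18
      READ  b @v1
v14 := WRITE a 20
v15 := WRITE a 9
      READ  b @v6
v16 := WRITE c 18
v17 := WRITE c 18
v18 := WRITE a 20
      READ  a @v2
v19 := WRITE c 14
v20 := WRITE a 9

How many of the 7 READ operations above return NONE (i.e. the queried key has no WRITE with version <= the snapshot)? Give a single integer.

Answer: 2

Derivation:
v1: WRITE a=10  (a history now [(1, 10)])
v2: WRITE c=5  (c history now [(2, 5)])
READ a @v1: history=[(1, 10)] -> pick v1 -> 10
READ c @v2: history=[(2, 5)] -> pick v2 -> 5
v3: WRITE b=14  (b history now [(3, 14)])
READ b @v1: history=[(3, 14)] -> no version <= 1 -> NONE
v4: WRITE c=2  (c history now [(2, 5), (4, 2)])
v5: WRITE a=10  (a history now [(1, 10), (5, 10)])
READ b @v5: history=[(3, 14)] -> pick v3 -> 14
v6: WRITE c=11  (c history now [(2, 5), (4, 2), (6, 11)])
v7: WRITE a=12  (a history now [(1, 10), (5, 10), (7, 12)])
v8: WRITE b=6  (b history now [(3, 14), (8, 6)])
v9: WRITE b=0  (b history now [(3, 14), (8, 6), (9, 0)])
v10: WRITE b=13  (b history now [(3, 14), (8, 6), (9, 0), (10, 13)])
v11: WRITE b=11  (b history now [(3, 14), (8, 6), (9, 0), (10, 13), (11, 11)])
v12: WRITE b=18  (b history now [(3, 14), (8, 6), (9, 0), (10, 13), (11, 11), (12, 18)])
v13: WRITE a=18  (a history now [(1, 10), (5, 10), (7, 12), (13, 18)])
READ b @v1: history=[(3, 14), (8, 6), (9, 0), (10, 13), (11, 11), (12, 18)] -> no version <= 1 -> NONE
v14: WRITE a=20  (a history now [(1, 10), (5, 10), (7, 12), (13, 18), (14, 20)])
v15: WRITE a=9  (a history now [(1, 10), (5, 10), (7, 12), (13, 18), (14, 20), (15, 9)])
READ b @v6: history=[(3, 14), (8, 6), (9, 0), (10, 13), (11, 11), (12, 18)] -> pick v3 -> 14
v16: WRITE c=18  (c history now [(2, 5), (4, 2), (6, 11), (16, 18)])
v17: WRITE c=18  (c history now [(2, 5), (4, 2), (6, 11), (16, 18), (17, 18)])
v18: WRITE a=20  (a history now [(1, 10), (5, 10), (7, 12), (13, 18), (14, 20), (15, 9), (18, 20)])
READ a @v2: history=[(1, 10), (5, 10), (7, 12), (13, 18), (14, 20), (15, 9), (18, 20)] -> pick v1 -> 10
v19: WRITE c=14  (c history now [(2, 5), (4, 2), (6, 11), (16, 18), (17, 18), (19, 14)])
v20: WRITE a=9  (a history now [(1, 10), (5, 10), (7, 12), (13, 18), (14, 20), (15, 9), (18, 20), (20, 9)])
Read results in order: ['10', '5', 'NONE', '14', 'NONE', '14', '10']
NONE count = 2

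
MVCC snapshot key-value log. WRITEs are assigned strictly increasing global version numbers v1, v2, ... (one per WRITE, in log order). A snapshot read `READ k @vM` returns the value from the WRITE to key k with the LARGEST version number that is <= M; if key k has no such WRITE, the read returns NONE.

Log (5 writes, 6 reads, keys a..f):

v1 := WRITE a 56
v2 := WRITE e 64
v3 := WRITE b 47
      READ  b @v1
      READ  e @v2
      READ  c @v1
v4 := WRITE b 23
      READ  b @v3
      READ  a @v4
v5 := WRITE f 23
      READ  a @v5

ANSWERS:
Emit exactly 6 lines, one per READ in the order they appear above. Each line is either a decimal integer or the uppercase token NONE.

v1: WRITE a=56  (a history now [(1, 56)])
v2: WRITE e=64  (e history now [(2, 64)])
v3: WRITE b=47  (b history now [(3, 47)])
READ b @v1: history=[(3, 47)] -> no version <= 1 -> NONE
READ e @v2: history=[(2, 64)] -> pick v2 -> 64
READ c @v1: history=[] -> no version <= 1 -> NONE
v4: WRITE b=23  (b history now [(3, 47), (4, 23)])
READ b @v3: history=[(3, 47), (4, 23)] -> pick v3 -> 47
READ a @v4: history=[(1, 56)] -> pick v1 -> 56
v5: WRITE f=23  (f history now [(5, 23)])
READ a @v5: history=[(1, 56)] -> pick v1 -> 56

Answer: NONE
64
NONE
47
56
56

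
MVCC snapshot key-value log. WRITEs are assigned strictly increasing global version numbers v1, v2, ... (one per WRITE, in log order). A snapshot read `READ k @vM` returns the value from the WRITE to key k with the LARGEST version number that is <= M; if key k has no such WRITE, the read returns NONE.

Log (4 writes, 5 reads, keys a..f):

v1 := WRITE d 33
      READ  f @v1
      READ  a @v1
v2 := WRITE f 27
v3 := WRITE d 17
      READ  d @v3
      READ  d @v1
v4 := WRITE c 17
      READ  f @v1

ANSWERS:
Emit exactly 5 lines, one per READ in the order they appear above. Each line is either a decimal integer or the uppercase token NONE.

Answer: NONE
NONE
17
33
NONE

Derivation:
v1: WRITE d=33  (d history now [(1, 33)])
READ f @v1: history=[] -> no version <= 1 -> NONE
READ a @v1: history=[] -> no version <= 1 -> NONE
v2: WRITE f=27  (f history now [(2, 27)])
v3: WRITE d=17  (d history now [(1, 33), (3, 17)])
READ d @v3: history=[(1, 33), (3, 17)] -> pick v3 -> 17
READ d @v1: history=[(1, 33), (3, 17)] -> pick v1 -> 33
v4: WRITE c=17  (c history now [(4, 17)])
READ f @v1: history=[(2, 27)] -> no version <= 1 -> NONE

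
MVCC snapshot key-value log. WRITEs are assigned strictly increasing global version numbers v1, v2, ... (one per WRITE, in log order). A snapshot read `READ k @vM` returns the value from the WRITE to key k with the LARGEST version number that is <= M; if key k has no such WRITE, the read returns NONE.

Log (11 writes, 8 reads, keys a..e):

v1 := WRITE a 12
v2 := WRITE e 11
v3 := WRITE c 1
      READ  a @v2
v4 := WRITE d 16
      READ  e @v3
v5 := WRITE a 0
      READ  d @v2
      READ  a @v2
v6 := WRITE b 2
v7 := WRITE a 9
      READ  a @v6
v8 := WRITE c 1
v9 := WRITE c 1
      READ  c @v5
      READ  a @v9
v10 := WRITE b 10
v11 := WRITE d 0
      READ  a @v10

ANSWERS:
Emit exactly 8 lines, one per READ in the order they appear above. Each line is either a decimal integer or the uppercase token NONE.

v1: WRITE a=12  (a history now [(1, 12)])
v2: WRITE e=11  (e history now [(2, 11)])
v3: WRITE c=1  (c history now [(3, 1)])
READ a @v2: history=[(1, 12)] -> pick v1 -> 12
v4: WRITE d=16  (d history now [(4, 16)])
READ e @v3: history=[(2, 11)] -> pick v2 -> 11
v5: WRITE a=0  (a history now [(1, 12), (5, 0)])
READ d @v2: history=[(4, 16)] -> no version <= 2 -> NONE
READ a @v2: history=[(1, 12), (5, 0)] -> pick v1 -> 12
v6: WRITE b=2  (b history now [(6, 2)])
v7: WRITE a=9  (a history now [(1, 12), (5, 0), (7, 9)])
READ a @v6: history=[(1, 12), (5, 0), (7, 9)] -> pick v5 -> 0
v8: WRITE c=1  (c history now [(3, 1), (8, 1)])
v9: WRITE c=1  (c history now [(3, 1), (8, 1), (9, 1)])
READ c @v5: history=[(3, 1), (8, 1), (9, 1)] -> pick v3 -> 1
READ a @v9: history=[(1, 12), (5, 0), (7, 9)] -> pick v7 -> 9
v10: WRITE b=10  (b history now [(6, 2), (10, 10)])
v11: WRITE d=0  (d history now [(4, 16), (11, 0)])
READ a @v10: history=[(1, 12), (5, 0), (7, 9)] -> pick v7 -> 9

Answer: 12
11
NONE
12
0
1
9
9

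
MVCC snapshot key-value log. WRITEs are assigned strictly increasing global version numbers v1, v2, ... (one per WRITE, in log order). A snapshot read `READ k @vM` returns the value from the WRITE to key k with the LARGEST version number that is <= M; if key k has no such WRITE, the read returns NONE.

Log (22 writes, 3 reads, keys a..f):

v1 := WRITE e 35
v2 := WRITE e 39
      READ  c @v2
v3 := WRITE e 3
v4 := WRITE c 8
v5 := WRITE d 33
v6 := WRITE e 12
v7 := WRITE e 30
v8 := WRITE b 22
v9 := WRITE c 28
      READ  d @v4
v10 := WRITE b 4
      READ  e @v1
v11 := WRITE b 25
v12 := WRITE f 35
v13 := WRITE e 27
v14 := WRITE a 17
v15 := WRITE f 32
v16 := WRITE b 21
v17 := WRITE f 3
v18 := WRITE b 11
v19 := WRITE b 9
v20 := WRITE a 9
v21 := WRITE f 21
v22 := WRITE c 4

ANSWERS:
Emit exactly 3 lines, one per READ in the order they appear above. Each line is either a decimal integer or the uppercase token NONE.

Answer: NONE
NONE
35

Derivation:
v1: WRITE e=35  (e history now [(1, 35)])
v2: WRITE e=39  (e history now [(1, 35), (2, 39)])
READ c @v2: history=[] -> no version <= 2 -> NONE
v3: WRITE e=3  (e history now [(1, 35), (2, 39), (3, 3)])
v4: WRITE c=8  (c history now [(4, 8)])
v5: WRITE d=33  (d history now [(5, 33)])
v6: WRITE e=12  (e history now [(1, 35), (2, 39), (3, 3), (6, 12)])
v7: WRITE e=30  (e history now [(1, 35), (2, 39), (3, 3), (6, 12), (7, 30)])
v8: WRITE b=22  (b history now [(8, 22)])
v9: WRITE c=28  (c history now [(4, 8), (9, 28)])
READ d @v4: history=[(5, 33)] -> no version <= 4 -> NONE
v10: WRITE b=4  (b history now [(8, 22), (10, 4)])
READ e @v1: history=[(1, 35), (2, 39), (3, 3), (6, 12), (7, 30)] -> pick v1 -> 35
v11: WRITE b=25  (b history now [(8, 22), (10, 4), (11, 25)])
v12: WRITE f=35  (f history now [(12, 35)])
v13: WRITE e=27  (e history now [(1, 35), (2, 39), (3, 3), (6, 12), (7, 30), (13, 27)])
v14: WRITE a=17  (a history now [(14, 17)])
v15: WRITE f=32  (f history now [(12, 35), (15, 32)])
v16: WRITE b=21  (b history now [(8, 22), (10, 4), (11, 25), (16, 21)])
v17: WRITE f=3  (f history now [(12, 35), (15, 32), (17, 3)])
v18: WRITE b=11  (b history now [(8, 22), (10, 4), (11, 25), (16, 21), (18, 11)])
v19: WRITE b=9  (b history now [(8, 22), (10, 4), (11, 25), (16, 21), (18, 11), (19, 9)])
v20: WRITE a=9  (a history now [(14, 17), (20, 9)])
v21: WRITE f=21  (f history now [(12, 35), (15, 32), (17, 3), (21, 21)])
v22: WRITE c=4  (c history now [(4, 8), (9, 28), (22, 4)])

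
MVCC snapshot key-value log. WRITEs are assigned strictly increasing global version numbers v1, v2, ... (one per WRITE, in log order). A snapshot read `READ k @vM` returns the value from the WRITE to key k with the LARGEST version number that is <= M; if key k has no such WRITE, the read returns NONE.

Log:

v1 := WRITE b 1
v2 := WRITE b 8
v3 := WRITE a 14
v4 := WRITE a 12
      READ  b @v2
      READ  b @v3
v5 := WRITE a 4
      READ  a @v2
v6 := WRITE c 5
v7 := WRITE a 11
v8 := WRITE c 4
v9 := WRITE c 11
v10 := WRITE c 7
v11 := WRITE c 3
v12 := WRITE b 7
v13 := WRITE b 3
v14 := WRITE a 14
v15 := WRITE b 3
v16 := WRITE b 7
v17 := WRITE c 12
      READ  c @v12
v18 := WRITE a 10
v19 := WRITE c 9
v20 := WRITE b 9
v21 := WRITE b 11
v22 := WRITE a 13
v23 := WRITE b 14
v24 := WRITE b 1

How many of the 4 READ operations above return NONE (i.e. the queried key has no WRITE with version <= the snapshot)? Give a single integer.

Answer: 1

Derivation:
v1: WRITE b=1  (b history now [(1, 1)])
v2: WRITE b=8  (b history now [(1, 1), (2, 8)])
v3: WRITE a=14  (a history now [(3, 14)])
v4: WRITE a=12  (a history now [(3, 14), (4, 12)])
READ b @v2: history=[(1, 1), (2, 8)] -> pick v2 -> 8
READ b @v3: history=[(1, 1), (2, 8)] -> pick v2 -> 8
v5: WRITE a=4  (a history now [(3, 14), (4, 12), (5, 4)])
READ a @v2: history=[(3, 14), (4, 12), (5, 4)] -> no version <= 2 -> NONE
v6: WRITE c=5  (c history now [(6, 5)])
v7: WRITE a=11  (a history now [(3, 14), (4, 12), (5, 4), (7, 11)])
v8: WRITE c=4  (c history now [(6, 5), (8, 4)])
v9: WRITE c=11  (c history now [(6, 5), (8, 4), (9, 11)])
v10: WRITE c=7  (c history now [(6, 5), (8, 4), (9, 11), (10, 7)])
v11: WRITE c=3  (c history now [(6, 5), (8, 4), (9, 11), (10, 7), (11, 3)])
v12: WRITE b=7  (b history now [(1, 1), (2, 8), (12, 7)])
v13: WRITE b=3  (b history now [(1, 1), (2, 8), (12, 7), (13, 3)])
v14: WRITE a=14  (a history now [(3, 14), (4, 12), (5, 4), (7, 11), (14, 14)])
v15: WRITE b=3  (b history now [(1, 1), (2, 8), (12, 7), (13, 3), (15, 3)])
v16: WRITE b=7  (b history now [(1, 1), (2, 8), (12, 7), (13, 3), (15, 3), (16, 7)])
v17: WRITE c=12  (c history now [(6, 5), (8, 4), (9, 11), (10, 7), (11, 3), (17, 12)])
READ c @v12: history=[(6, 5), (8, 4), (9, 11), (10, 7), (11, 3), (17, 12)] -> pick v11 -> 3
v18: WRITE a=10  (a history now [(3, 14), (4, 12), (5, 4), (7, 11), (14, 14), (18, 10)])
v19: WRITE c=9  (c history now [(6, 5), (8, 4), (9, 11), (10, 7), (11, 3), (17, 12), (19, 9)])
v20: WRITE b=9  (b history now [(1, 1), (2, 8), (12, 7), (13, 3), (15, 3), (16, 7), (20, 9)])
v21: WRITE b=11  (b history now [(1, 1), (2, 8), (12, 7), (13, 3), (15, 3), (16, 7), (20, 9), (21, 11)])
v22: WRITE a=13  (a history now [(3, 14), (4, 12), (5, 4), (7, 11), (14, 14), (18, 10), (22, 13)])
v23: WRITE b=14  (b history now [(1, 1), (2, 8), (12, 7), (13, 3), (15, 3), (16, 7), (20, 9), (21, 11), (23, 14)])
v24: WRITE b=1  (b history now [(1, 1), (2, 8), (12, 7), (13, 3), (15, 3), (16, 7), (20, 9), (21, 11), (23, 14), (24, 1)])
Read results in order: ['8', '8', 'NONE', '3']
NONE count = 1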